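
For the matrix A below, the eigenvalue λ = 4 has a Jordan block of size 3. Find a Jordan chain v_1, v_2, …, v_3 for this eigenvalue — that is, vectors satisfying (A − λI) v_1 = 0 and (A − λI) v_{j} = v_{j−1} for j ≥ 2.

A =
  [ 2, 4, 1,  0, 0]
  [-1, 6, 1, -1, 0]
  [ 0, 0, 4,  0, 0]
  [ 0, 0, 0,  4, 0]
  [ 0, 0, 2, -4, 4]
A Jordan chain for λ = 4 of length 3:
v_1 = (2, 1, 0, 0, 0)ᵀ
v_2 = (1, 1, 0, 0, 2)ᵀ
v_3 = (0, 0, 1, 0, 0)ᵀ

Let N = A − (4)·I. We want v_3 with N^3 v_3 = 0 but N^2 v_3 ≠ 0; then v_{j-1} := N · v_j for j = 3, …, 2.

Pick v_3 = (0, 0, 1, 0, 0)ᵀ.
Then v_2 = N · v_3 = (1, 1, 0, 0, 2)ᵀ.
Then v_1 = N · v_2 = (2, 1, 0, 0, 0)ᵀ.

Sanity check: (A − (4)·I) v_1 = (0, 0, 0, 0, 0)ᵀ = 0. ✓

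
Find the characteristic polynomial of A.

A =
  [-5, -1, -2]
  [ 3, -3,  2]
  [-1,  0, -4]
x^3 + 12*x^2 + 48*x + 64

Expanding det(x·I − A) (e.g. by cofactor expansion or by noting that A is similar to its Jordan form J, which has the same characteristic polynomial as A) gives
  χ_A(x) = x^3 + 12*x^2 + 48*x + 64
which factors as (x + 4)^3. The eigenvalues (with algebraic multiplicities) are λ = -4 with multiplicity 3.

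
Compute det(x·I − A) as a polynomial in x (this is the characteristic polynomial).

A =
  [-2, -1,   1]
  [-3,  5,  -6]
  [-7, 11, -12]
x^3 + 9*x^2 + 24*x + 16

Expanding det(x·I − A) (e.g. by cofactor expansion or by noting that A is similar to its Jordan form J, which has the same characteristic polynomial as A) gives
  χ_A(x) = x^3 + 9*x^2 + 24*x + 16
which factors as (x + 1)*(x + 4)^2. The eigenvalues (with algebraic multiplicities) are λ = -4 with multiplicity 2, λ = -1 with multiplicity 1.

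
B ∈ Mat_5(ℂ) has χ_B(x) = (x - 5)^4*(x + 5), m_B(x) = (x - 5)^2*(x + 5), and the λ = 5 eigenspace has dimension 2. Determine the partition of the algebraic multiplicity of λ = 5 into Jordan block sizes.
Block sizes for λ = 5: [2, 2]

Step 1 — from the characteristic polynomial, algebraic multiplicity of λ = 5 is 4. From dim ker(B − (5)·I) = 2, there are exactly 2 Jordan blocks for λ = 5.
Step 2 — from the minimal polynomial, the factor (x − 5)^2 tells us the largest block for λ = 5 has size 2.
Step 3 — with total size 4, 2 blocks, and largest block 2, the block sizes (in nonincreasing order) are [2, 2].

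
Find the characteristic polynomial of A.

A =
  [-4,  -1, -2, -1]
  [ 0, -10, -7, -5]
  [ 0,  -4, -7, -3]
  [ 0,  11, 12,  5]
x^4 + 16*x^3 + 96*x^2 + 256*x + 256

Expanding det(x·I − A) (e.g. by cofactor expansion or by noting that A is similar to its Jordan form J, which has the same characteristic polynomial as A) gives
  χ_A(x) = x^4 + 16*x^3 + 96*x^2 + 256*x + 256
which factors as (x + 4)^4. The eigenvalues (with algebraic multiplicities) are λ = -4 with multiplicity 4.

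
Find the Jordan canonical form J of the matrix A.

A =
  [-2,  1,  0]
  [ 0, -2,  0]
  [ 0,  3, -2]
J_2(-2) ⊕ J_1(-2)

The characteristic polynomial is
  det(x·I − A) = x^3 + 6*x^2 + 12*x + 8 = (x + 2)^3

Eigenvalues and multiplicities (the geometric multiplicity of λ is n − rank(A − λI), which equals the number of Jordan blocks for λ):
  λ = -2: algebraic multiplicity = 3, geometric multiplicity = 2

Determining the block sizes for each eigenvalue:
  λ = -2: 2 blocks summing to 3 forces exactly one block of size 2 and the rest size 1 → block sizes [2, 1]

Assembling the blocks gives a Jordan form
J =
  [-2,  1,  0]
  [ 0, -2,  0]
  [ 0,  0, -2]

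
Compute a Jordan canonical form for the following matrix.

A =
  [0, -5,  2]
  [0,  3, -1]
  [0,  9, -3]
J_3(0)

The characteristic polynomial is
  det(x·I − A) = x^3

Eigenvalues and multiplicities (the geometric multiplicity of λ is n − rank(A − λI), which equals the number of Jordan blocks for λ):
  λ = 0: algebraic multiplicity = 3, geometric multiplicity = 1

Determining the block sizes for each eigenvalue:
  λ = 0: one block (gm = 1), so the single block has size am = 3 → block sizes [3]

Assembling the blocks gives a Jordan form
J =
  [0, 1, 0]
  [0, 0, 1]
  [0, 0, 0]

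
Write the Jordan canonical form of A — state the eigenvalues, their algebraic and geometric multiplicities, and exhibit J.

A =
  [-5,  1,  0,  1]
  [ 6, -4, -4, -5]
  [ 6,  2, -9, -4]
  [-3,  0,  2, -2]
J_3(-5) ⊕ J_1(-5)

The characteristic polynomial is
  det(x·I − A) = x^4 + 20*x^3 + 150*x^2 + 500*x + 625 = (x + 5)^4

Eigenvalues and multiplicities (the geometric multiplicity of λ is n − rank(A − λI), which equals the number of Jordan blocks for λ):
  λ = -5: algebraic multiplicity = 4, geometric multiplicity = 2

Determining the block sizes for each eigenvalue:
  λ = -5: with am = 4 and gm = 2, the partition is not yet determined (e.g. several partitions of 4 into 2 parts exist). Let N = A − (-5)·I. Computing rank(N^1) = 2, rank(N^2) = 1, rank(N^3) = 0; the number of blocks of size ≥ j is rank(N^{j−1}) − rank(N^j), giving [2, 1, 1]. So we have 1 block(s) of size 3, 1 block(s) of size 1 → block sizes [3, 1]

Assembling the blocks gives a Jordan form
J =
  [-5,  1,  0,  0]
  [ 0, -5,  1,  0]
  [ 0,  0, -5,  0]
  [ 0,  0,  0, -5]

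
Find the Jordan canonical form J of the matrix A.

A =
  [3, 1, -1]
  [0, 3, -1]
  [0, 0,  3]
J_3(3)

The characteristic polynomial is
  det(x·I − A) = x^3 - 9*x^2 + 27*x - 27 = (x - 3)^3

Eigenvalues and multiplicities (the geometric multiplicity of λ is n − rank(A − λI), which equals the number of Jordan blocks for λ):
  λ = 3: algebraic multiplicity = 3, geometric multiplicity = 1

Determining the block sizes for each eigenvalue:
  λ = 3: one block (gm = 1), so the single block has size am = 3 → block sizes [3]

Assembling the blocks gives a Jordan form
J =
  [3, 1, 0]
  [0, 3, 1]
  [0, 0, 3]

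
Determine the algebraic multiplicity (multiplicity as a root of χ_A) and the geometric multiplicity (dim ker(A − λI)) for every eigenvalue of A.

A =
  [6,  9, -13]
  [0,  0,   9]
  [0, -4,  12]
λ = 6: alg = 3, geom = 1

Step 1 — factor the characteristic polynomial to read off the algebraic multiplicities:
  χ_A(x) = (x - 6)^3

Step 2 — compute geometric multiplicities via the rank-nullity identity g(λ) = n − rank(A − λI):
  rank(A − (6)·I) = 2, so dim ker(A − (6)·I) = n − 2 = 1

Summary:
  λ = 6: algebraic multiplicity = 3, geometric multiplicity = 1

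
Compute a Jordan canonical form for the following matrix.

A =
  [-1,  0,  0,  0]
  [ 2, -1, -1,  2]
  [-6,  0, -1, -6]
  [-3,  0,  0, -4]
J_1(-4) ⊕ J_2(-1) ⊕ J_1(-1)

The characteristic polynomial is
  det(x·I − A) = x^4 + 7*x^3 + 15*x^2 + 13*x + 4 = (x + 1)^3*(x + 4)

Eigenvalues and multiplicities (the geometric multiplicity of λ is n − rank(A − λI), which equals the number of Jordan blocks for λ):
  λ = -4: algebraic multiplicity = 1, geometric multiplicity = 1
  λ = -1: algebraic multiplicity = 3, geometric multiplicity = 2

Determining the block sizes for each eigenvalue:
  λ = -4: one block (gm = 1), so the single block has size am = 1 → block sizes [1]
  λ = -1: 2 blocks summing to 3 forces exactly one block of size 2 and the rest size 1 → block sizes [2, 1]

Assembling the blocks gives a Jordan form
J =
  [-4,  0,  0,  0]
  [ 0, -1,  1,  0]
  [ 0,  0, -1,  0]
  [ 0,  0,  0, -1]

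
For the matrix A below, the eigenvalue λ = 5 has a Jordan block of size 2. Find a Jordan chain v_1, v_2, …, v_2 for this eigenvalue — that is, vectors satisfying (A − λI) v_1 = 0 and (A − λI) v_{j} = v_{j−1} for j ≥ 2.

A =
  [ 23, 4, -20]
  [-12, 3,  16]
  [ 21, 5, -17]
A Jordan chain for λ = 5 of length 2:
v_1 = (2, -4, 1)ᵀ
v_2 = (1, -4, 0)ᵀ

Let N = A − (5)·I. We want v_2 with N^2 v_2 = 0 but N^1 v_2 ≠ 0; then v_{j-1} := N · v_j for j = 2, …, 2.

Pick v_2 = (1, -4, 0)ᵀ.
Then v_1 = N · v_2 = (2, -4, 1)ᵀ.

Sanity check: (A − (5)·I) v_1 = (0, 0, 0)ᵀ = 0. ✓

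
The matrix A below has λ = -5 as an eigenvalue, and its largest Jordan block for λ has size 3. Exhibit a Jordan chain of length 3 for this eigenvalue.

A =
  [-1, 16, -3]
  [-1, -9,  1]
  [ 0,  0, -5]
A Jordan chain for λ = -5 of length 3:
v_1 = (4, -1, 0)ᵀ
v_2 = (-3, 1, 0)ᵀ
v_3 = (0, 0, 1)ᵀ

Let N = A − (-5)·I. We want v_3 with N^3 v_3 = 0 but N^2 v_3 ≠ 0; then v_{j-1} := N · v_j for j = 3, …, 2.

Pick v_3 = (0, 0, 1)ᵀ.
Then v_2 = N · v_3 = (-3, 1, 0)ᵀ.
Then v_1 = N · v_2 = (4, -1, 0)ᵀ.

Sanity check: (A − (-5)·I) v_1 = (0, 0, 0)ᵀ = 0. ✓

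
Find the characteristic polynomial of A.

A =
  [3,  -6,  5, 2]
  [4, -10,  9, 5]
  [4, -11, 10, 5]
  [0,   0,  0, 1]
x^4 - 4*x^3 + 6*x^2 - 4*x + 1

Expanding det(x·I − A) (e.g. by cofactor expansion or by noting that A is similar to its Jordan form J, which has the same characteristic polynomial as A) gives
  χ_A(x) = x^4 - 4*x^3 + 6*x^2 - 4*x + 1
which factors as (x - 1)^4. The eigenvalues (with algebraic multiplicities) are λ = 1 with multiplicity 4.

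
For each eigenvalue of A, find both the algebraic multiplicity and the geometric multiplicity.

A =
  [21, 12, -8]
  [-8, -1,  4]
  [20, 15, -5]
λ = 5: alg = 3, geom = 2

Step 1 — factor the characteristic polynomial to read off the algebraic multiplicities:
  χ_A(x) = (x - 5)^3

Step 2 — compute geometric multiplicities via the rank-nullity identity g(λ) = n − rank(A − λI):
  rank(A − (5)·I) = 1, so dim ker(A − (5)·I) = n − 1 = 2

Summary:
  λ = 5: algebraic multiplicity = 3, geometric multiplicity = 2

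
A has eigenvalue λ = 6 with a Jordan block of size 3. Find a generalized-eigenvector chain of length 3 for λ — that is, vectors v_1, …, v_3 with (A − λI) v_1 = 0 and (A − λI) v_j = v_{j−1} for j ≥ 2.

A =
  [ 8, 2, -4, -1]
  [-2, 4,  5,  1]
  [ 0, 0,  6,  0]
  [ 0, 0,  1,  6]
A Jordan chain for λ = 6 of length 3:
v_1 = (1, -1, 0, 0)ᵀ
v_2 = (-4, 5, 0, 1)ᵀ
v_3 = (0, 0, 1, 0)ᵀ

Let N = A − (6)·I. We want v_3 with N^3 v_3 = 0 but N^2 v_3 ≠ 0; then v_{j-1} := N · v_j for j = 3, …, 2.

Pick v_3 = (0, 0, 1, 0)ᵀ.
Then v_2 = N · v_3 = (-4, 5, 0, 1)ᵀ.
Then v_1 = N · v_2 = (1, -1, 0, 0)ᵀ.

Sanity check: (A − (6)·I) v_1 = (0, 0, 0, 0)ᵀ = 0. ✓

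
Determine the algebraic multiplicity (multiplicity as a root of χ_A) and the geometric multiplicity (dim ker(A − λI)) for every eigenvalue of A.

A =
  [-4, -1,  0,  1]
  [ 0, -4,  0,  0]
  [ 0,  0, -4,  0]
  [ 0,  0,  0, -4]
λ = -4: alg = 4, geom = 3

Step 1 — factor the characteristic polynomial to read off the algebraic multiplicities:
  χ_A(x) = (x + 4)^4

Step 2 — compute geometric multiplicities via the rank-nullity identity g(λ) = n − rank(A − λI):
  rank(A − (-4)·I) = 1, so dim ker(A − (-4)·I) = n − 1 = 3

Summary:
  λ = -4: algebraic multiplicity = 4, geometric multiplicity = 3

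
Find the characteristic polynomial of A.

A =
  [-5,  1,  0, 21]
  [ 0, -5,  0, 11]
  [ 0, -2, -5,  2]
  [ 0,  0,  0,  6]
x^4 + 9*x^3 - 15*x^2 - 325*x - 750

Expanding det(x·I − A) (e.g. by cofactor expansion or by noting that A is similar to its Jordan form J, which has the same characteristic polynomial as A) gives
  χ_A(x) = x^4 + 9*x^3 - 15*x^2 - 325*x - 750
which factors as (x - 6)*(x + 5)^3. The eigenvalues (with algebraic multiplicities) are λ = -5 with multiplicity 3, λ = 6 with multiplicity 1.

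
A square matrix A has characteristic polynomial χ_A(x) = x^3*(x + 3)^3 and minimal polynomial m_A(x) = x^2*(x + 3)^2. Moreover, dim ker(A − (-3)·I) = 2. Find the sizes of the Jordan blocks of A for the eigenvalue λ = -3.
Block sizes for λ = -3: [2, 1]

Step 1 — from the characteristic polynomial, algebraic multiplicity of λ = -3 is 3. From dim ker(A − (-3)·I) = 2, there are exactly 2 Jordan blocks for λ = -3.
Step 2 — from the minimal polynomial, the factor (x + 3)^2 tells us the largest block for λ = -3 has size 2.
Step 3 — with total size 3, 2 blocks, and largest block 2, the block sizes (in nonincreasing order) are [2, 1].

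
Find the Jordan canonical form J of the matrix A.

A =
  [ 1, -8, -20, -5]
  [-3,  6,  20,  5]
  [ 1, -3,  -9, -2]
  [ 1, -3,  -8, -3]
J_1(-2) ⊕ J_2(-1) ⊕ J_1(-1)

The characteristic polynomial is
  det(x·I − A) = x^4 + 5*x^3 + 9*x^2 + 7*x + 2 = (x + 1)^3*(x + 2)

Eigenvalues and multiplicities (the geometric multiplicity of λ is n − rank(A − λI), which equals the number of Jordan blocks for λ):
  λ = -2: algebraic multiplicity = 1, geometric multiplicity = 1
  λ = -1: algebraic multiplicity = 3, geometric multiplicity = 2

Determining the block sizes for each eigenvalue:
  λ = -2: one block (gm = 1), so the single block has size am = 1 → block sizes [1]
  λ = -1: 2 blocks summing to 3 forces exactly one block of size 2 and the rest size 1 → block sizes [2, 1]

Assembling the blocks gives a Jordan form
J =
  [-2,  0,  0,  0]
  [ 0, -1,  1,  0]
  [ 0,  0, -1,  0]
  [ 0,  0,  0, -1]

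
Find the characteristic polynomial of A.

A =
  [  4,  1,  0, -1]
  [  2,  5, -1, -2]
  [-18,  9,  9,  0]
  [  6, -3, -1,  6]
x^4 - 24*x^3 + 216*x^2 - 864*x + 1296

Expanding det(x·I − A) (e.g. by cofactor expansion or by noting that A is similar to its Jordan form J, which has the same characteristic polynomial as A) gives
  χ_A(x) = x^4 - 24*x^3 + 216*x^2 - 864*x + 1296
which factors as (x - 6)^4. The eigenvalues (with algebraic multiplicities) are λ = 6 with multiplicity 4.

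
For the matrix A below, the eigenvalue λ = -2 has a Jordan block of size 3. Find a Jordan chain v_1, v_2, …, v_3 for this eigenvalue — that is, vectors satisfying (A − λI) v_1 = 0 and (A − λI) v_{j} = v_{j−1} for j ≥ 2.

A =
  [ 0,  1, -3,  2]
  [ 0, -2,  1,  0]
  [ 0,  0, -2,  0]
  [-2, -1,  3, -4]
A Jordan chain for λ = -2 of length 3:
v_1 = (1, 0, 0, -1)ᵀ
v_2 = (-3, 1, 0, 3)ᵀ
v_3 = (0, 0, 1, 0)ᵀ

Let N = A − (-2)·I. We want v_3 with N^3 v_3 = 0 but N^2 v_3 ≠ 0; then v_{j-1} := N · v_j for j = 3, …, 2.

Pick v_3 = (0, 0, 1, 0)ᵀ.
Then v_2 = N · v_3 = (-3, 1, 0, 3)ᵀ.
Then v_1 = N · v_2 = (1, 0, 0, -1)ᵀ.

Sanity check: (A − (-2)·I) v_1 = (0, 0, 0, 0)ᵀ = 0. ✓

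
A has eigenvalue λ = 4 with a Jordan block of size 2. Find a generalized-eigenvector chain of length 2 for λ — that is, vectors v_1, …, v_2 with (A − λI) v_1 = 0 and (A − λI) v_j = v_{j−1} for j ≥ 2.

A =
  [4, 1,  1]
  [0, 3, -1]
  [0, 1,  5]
A Jordan chain for λ = 4 of length 2:
v_1 = (1, -1, 1)ᵀ
v_2 = (0, 1, 0)ᵀ

Let N = A − (4)·I. We want v_2 with N^2 v_2 = 0 but N^1 v_2 ≠ 0; then v_{j-1} := N · v_j for j = 2, …, 2.

Pick v_2 = (0, 1, 0)ᵀ.
Then v_1 = N · v_2 = (1, -1, 1)ᵀ.

Sanity check: (A − (4)·I) v_1 = (0, 0, 0)ᵀ = 0. ✓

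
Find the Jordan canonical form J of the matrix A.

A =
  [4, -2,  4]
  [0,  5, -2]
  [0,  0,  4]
J_1(4) ⊕ J_1(4) ⊕ J_1(5)

The characteristic polynomial is
  det(x·I − A) = x^3 - 13*x^2 + 56*x - 80 = (x - 5)*(x - 4)^2

Eigenvalues and multiplicities (the geometric multiplicity of λ is n − rank(A − λI), which equals the number of Jordan blocks for λ):
  λ = 4: algebraic multiplicity = 2, geometric multiplicity = 2
  λ = 5: algebraic multiplicity = 1, geometric multiplicity = 1

Determining the block sizes for each eigenvalue:
  λ = 4: gm = am = 2, so every block has size 1 → block sizes [1, 1]
  λ = 5: one block (gm = 1), so the single block has size am = 1 → block sizes [1]

Assembling the blocks gives a Jordan form
J =
  [4, 0, 0]
  [0, 4, 0]
  [0, 0, 5]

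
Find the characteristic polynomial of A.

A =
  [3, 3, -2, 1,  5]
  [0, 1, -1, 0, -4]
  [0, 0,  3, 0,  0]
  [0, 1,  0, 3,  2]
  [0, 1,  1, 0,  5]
x^5 - 15*x^4 + 90*x^3 - 270*x^2 + 405*x - 243

Expanding det(x·I − A) (e.g. by cofactor expansion or by noting that A is similar to its Jordan form J, which has the same characteristic polynomial as A) gives
  χ_A(x) = x^5 - 15*x^4 + 90*x^3 - 270*x^2 + 405*x - 243
which factors as (x - 3)^5. The eigenvalues (with algebraic multiplicities) are λ = 3 with multiplicity 5.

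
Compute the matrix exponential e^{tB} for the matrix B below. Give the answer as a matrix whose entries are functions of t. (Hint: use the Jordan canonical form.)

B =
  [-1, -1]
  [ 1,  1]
e^{tB} =
  [1 - t, -t]
  [t, t + 1]

Strategy: write B = P · J · P⁻¹ where J is a Jordan canonical form, so e^{tB} = P · e^{tJ} · P⁻¹, and e^{tJ} can be computed block-by-block.

B has Jordan form
J =
  [0, 1]
  [0, 0]
(up to reordering of blocks).

Per-block formulas:
  For a 2×2 Jordan block J_2(0): exp(t · J_2(0)) = e^(0t)·(I + t·N), where N is the 2×2 nilpotent shift.

After assembling e^{tJ} and conjugating by P, we get:

e^{tB} =
  [1 - t, -t]
  [t, t + 1]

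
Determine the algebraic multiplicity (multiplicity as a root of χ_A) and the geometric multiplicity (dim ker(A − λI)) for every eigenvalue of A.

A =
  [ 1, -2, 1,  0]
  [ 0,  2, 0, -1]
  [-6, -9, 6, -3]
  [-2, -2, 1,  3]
λ = 3: alg = 4, geom = 2

Step 1 — factor the characteristic polynomial to read off the algebraic multiplicities:
  χ_A(x) = (x - 3)^4

Step 2 — compute geometric multiplicities via the rank-nullity identity g(λ) = n − rank(A − λI):
  rank(A − (3)·I) = 2, so dim ker(A − (3)·I) = n − 2 = 2

Summary:
  λ = 3: algebraic multiplicity = 4, geometric multiplicity = 2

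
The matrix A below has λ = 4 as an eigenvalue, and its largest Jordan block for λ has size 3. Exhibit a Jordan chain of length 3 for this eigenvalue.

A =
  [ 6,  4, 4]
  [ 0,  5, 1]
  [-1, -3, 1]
A Jordan chain for λ = 4 of length 3:
v_1 = (0, -1, 1)ᵀ
v_2 = (2, 0, -1)ᵀ
v_3 = (1, 0, 0)ᵀ

Let N = A − (4)·I. We want v_3 with N^3 v_3 = 0 but N^2 v_3 ≠ 0; then v_{j-1} := N · v_j for j = 3, …, 2.

Pick v_3 = (1, 0, 0)ᵀ.
Then v_2 = N · v_3 = (2, 0, -1)ᵀ.
Then v_1 = N · v_2 = (0, -1, 1)ᵀ.

Sanity check: (A − (4)·I) v_1 = (0, 0, 0)ᵀ = 0. ✓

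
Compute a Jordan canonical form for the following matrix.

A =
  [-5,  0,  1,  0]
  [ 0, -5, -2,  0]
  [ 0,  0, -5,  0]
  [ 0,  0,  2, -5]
J_2(-5) ⊕ J_1(-5) ⊕ J_1(-5)

The characteristic polynomial is
  det(x·I − A) = x^4 + 20*x^3 + 150*x^2 + 500*x + 625 = (x + 5)^4

Eigenvalues and multiplicities (the geometric multiplicity of λ is n − rank(A − λI), which equals the number of Jordan blocks for λ):
  λ = -5: algebraic multiplicity = 4, geometric multiplicity = 3

Determining the block sizes for each eigenvalue:
  λ = -5: 3 blocks summing to 4 forces exactly one block of size 2 and the rest size 1 → block sizes [2, 1, 1]

Assembling the blocks gives a Jordan form
J =
  [-5,  1,  0,  0]
  [ 0, -5,  0,  0]
  [ 0,  0, -5,  0]
  [ 0,  0,  0, -5]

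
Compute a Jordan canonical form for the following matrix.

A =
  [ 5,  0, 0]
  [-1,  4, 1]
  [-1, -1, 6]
J_2(5) ⊕ J_1(5)

The characteristic polynomial is
  det(x·I − A) = x^3 - 15*x^2 + 75*x - 125 = (x - 5)^3

Eigenvalues and multiplicities (the geometric multiplicity of λ is n − rank(A − λI), which equals the number of Jordan blocks for λ):
  λ = 5: algebraic multiplicity = 3, geometric multiplicity = 2

Determining the block sizes for each eigenvalue:
  λ = 5: 2 blocks summing to 3 forces exactly one block of size 2 and the rest size 1 → block sizes [2, 1]

Assembling the blocks gives a Jordan form
J =
  [5, 1, 0]
  [0, 5, 0]
  [0, 0, 5]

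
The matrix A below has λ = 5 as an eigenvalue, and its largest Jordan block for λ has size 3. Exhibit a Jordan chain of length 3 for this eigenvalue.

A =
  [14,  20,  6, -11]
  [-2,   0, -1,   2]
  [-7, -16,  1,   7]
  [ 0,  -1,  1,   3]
A Jordan chain for λ = 5 of length 3:
v_1 = (3, -1, -3, -1)ᵀ
v_2 = (-2, 1, 2, 1)ᵀ
v_3 = (2, -1, 0, 0)ᵀ

Let N = A − (5)·I. We want v_3 with N^3 v_3 = 0 but N^2 v_3 ≠ 0; then v_{j-1} := N · v_j for j = 3, …, 2.

Pick v_3 = (2, -1, 0, 0)ᵀ.
Then v_2 = N · v_3 = (-2, 1, 2, 1)ᵀ.
Then v_1 = N · v_2 = (3, -1, -3, -1)ᵀ.

Sanity check: (A − (5)·I) v_1 = (0, 0, 0, 0)ᵀ = 0. ✓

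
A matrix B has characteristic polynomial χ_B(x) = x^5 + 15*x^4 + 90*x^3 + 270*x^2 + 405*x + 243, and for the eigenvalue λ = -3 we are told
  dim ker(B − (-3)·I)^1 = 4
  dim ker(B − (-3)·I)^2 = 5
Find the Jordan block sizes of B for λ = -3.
Block sizes for λ = -3: [2, 1, 1, 1]

From the dimensions of kernels of powers, the number of Jordan blocks of size at least j is d_j − d_{j−1} where d_j = dim ker(N^j) (with d_0 = 0). Computing the differences gives [4, 1].
The number of blocks of size exactly k is (#blocks of size ≥ k) − (#blocks of size ≥ k + 1), so the partition is: 3 block(s) of size 1, 1 block(s) of size 2.
In nonincreasing order the block sizes are [2, 1, 1, 1].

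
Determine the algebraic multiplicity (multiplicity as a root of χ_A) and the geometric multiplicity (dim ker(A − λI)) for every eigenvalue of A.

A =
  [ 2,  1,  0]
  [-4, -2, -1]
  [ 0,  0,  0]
λ = 0: alg = 3, geom = 1

Step 1 — factor the characteristic polynomial to read off the algebraic multiplicities:
  χ_A(x) = x^3

Step 2 — compute geometric multiplicities via the rank-nullity identity g(λ) = n − rank(A − λI):
  rank(A − (0)·I) = 2, so dim ker(A − (0)·I) = n − 2 = 1

Summary:
  λ = 0: algebraic multiplicity = 3, geometric multiplicity = 1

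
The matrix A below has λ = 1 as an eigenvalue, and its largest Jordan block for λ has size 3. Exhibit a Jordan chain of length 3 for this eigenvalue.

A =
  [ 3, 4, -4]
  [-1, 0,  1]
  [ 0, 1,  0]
A Jordan chain for λ = 1 of length 3:
v_1 = (0, -1, -1)ᵀ
v_2 = (2, -1, 0)ᵀ
v_3 = (1, 0, 0)ᵀ

Let N = A − (1)·I. We want v_3 with N^3 v_3 = 0 but N^2 v_3 ≠ 0; then v_{j-1} := N · v_j for j = 3, …, 2.

Pick v_3 = (1, 0, 0)ᵀ.
Then v_2 = N · v_3 = (2, -1, 0)ᵀ.
Then v_1 = N · v_2 = (0, -1, -1)ᵀ.

Sanity check: (A − (1)·I) v_1 = (0, 0, 0)ᵀ = 0. ✓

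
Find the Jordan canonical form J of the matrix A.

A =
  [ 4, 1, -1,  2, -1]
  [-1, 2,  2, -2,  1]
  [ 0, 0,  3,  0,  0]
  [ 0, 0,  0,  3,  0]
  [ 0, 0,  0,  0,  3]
J_3(3) ⊕ J_1(3) ⊕ J_1(3)

The characteristic polynomial is
  det(x·I − A) = x^5 - 15*x^4 + 90*x^3 - 270*x^2 + 405*x - 243 = (x - 3)^5

Eigenvalues and multiplicities (the geometric multiplicity of λ is n − rank(A − λI), which equals the number of Jordan blocks for λ):
  λ = 3: algebraic multiplicity = 5, geometric multiplicity = 3

Determining the block sizes for each eigenvalue:
  λ = 3: with am = 5 and gm = 3, the partition is not yet determined (e.g. several partitions of 5 into 3 parts exist). Let N = A − (3)·I. Computing rank(N^1) = 2, rank(N^2) = 1, rank(N^3) = 0; the number of blocks of size ≥ j is rank(N^{j−1}) − rank(N^j), giving [3, 1, 1]. So we have 1 block(s) of size 3, 2 block(s) of size 1 → block sizes [3, 1, 1]

Assembling the blocks gives a Jordan form
J =
  [3, 1, 0, 0, 0]
  [0, 3, 1, 0, 0]
  [0, 0, 3, 0, 0]
  [0, 0, 0, 3, 0]
  [0, 0, 0, 0, 3]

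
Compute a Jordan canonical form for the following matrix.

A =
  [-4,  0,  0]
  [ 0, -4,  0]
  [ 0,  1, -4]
J_2(-4) ⊕ J_1(-4)

The characteristic polynomial is
  det(x·I − A) = x^3 + 12*x^2 + 48*x + 64 = (x + 4)^3

Eigenvalues and multiplicities (the geometric multiplicity of λ is n − rank(A − λI), which equals the number of Jordan blocks for λ):
  λ = -4: algebraic multiplicity = 3, geometric multiplicity = 2

Determining the block sizes for each eigenvalue:
  λ = -4: 2 blocks summing to 3 forces exactly one block of size 2 and the rest size 1 → block sizes [2, 1]

Assembling the blocks gives a Jordan form
J =
  [-4,  1,  0]
  [ 0, -4,  0]
  [ 0,  0, -4]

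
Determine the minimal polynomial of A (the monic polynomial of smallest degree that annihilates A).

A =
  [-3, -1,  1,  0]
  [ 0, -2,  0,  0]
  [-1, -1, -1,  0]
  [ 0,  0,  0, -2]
x^2 + 4*x + 4

The characteristic polynomial is χ_A(x) = (x + 2)^4, so the eigenvalues are known. The minimal polynomial is
  m_A(x) = Π_λ (x − λ)^{k_λ}
where k_λ is the size of the *largest* Jordan block for λ (equivalently, the smallest k with (A − λI)^k v = 0 for every generalised eigenvector v of λ).

  λ = -2: largest Jordan block has size 2, contributing (x + 2)^2

So m_A(x) = (x + 2)^2 = x^2 + 4*x + 4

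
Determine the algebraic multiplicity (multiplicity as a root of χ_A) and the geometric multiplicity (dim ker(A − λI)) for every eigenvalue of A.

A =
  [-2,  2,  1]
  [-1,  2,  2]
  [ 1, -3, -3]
λ = -1: alg = 3, geom = 1

Step 1 — factor the characteristic polynomial to read off the algebraic multiplicities:
  χ_A(x) = (x + 1)^3

Step 2 — compute geometric multiplicities via the rank-nullity identity g(λ) = n − rank(A − λI):
  rank(A − (-1)·I) = 2, so dim ker(A − (-1)·I) = n − 2 = 1

Summary:
  λ = -1: algebraic multiplicity = 3, geometric multiplicity = 1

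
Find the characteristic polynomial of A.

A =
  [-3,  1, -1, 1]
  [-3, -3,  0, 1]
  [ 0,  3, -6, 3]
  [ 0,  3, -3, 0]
x^4 + 12*x^3 + 54*x^2 + 108*x + 81

Expanding det(x·I − A) (e.g. by cofactor expansion or by noting that A is similar to its Jordan form J, which has the same characteristic polynomial as A) gives
  χ_A(x) = x^4 + 12*x^3 + 54*x^2 + 108*x + 81
which factors as (x + 3)^4. The eigenvalues (with algebraic multiplicities) are λ = -3 with multiplicity 4.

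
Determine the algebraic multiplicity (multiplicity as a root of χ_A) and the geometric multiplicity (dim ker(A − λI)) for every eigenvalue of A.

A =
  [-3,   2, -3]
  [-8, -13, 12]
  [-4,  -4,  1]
λ = -5: alg = 3, geom = 2

Step 1 — factor the characteristic polynomial to read off the algebraic multiplicities:
  χ_A(x) = (x + 5)^3

Step 2 — compute geometric multiplicities via the rank-nullity identity g(λ) = n − rank(A − λI):
  rank(A − (-5)·I) = 1, so dim ker(A − (-5)·I) = n − 1 = 2

Summary:
  λ = -5: algebraic multiplicity = 3, geometric multiplicity = 2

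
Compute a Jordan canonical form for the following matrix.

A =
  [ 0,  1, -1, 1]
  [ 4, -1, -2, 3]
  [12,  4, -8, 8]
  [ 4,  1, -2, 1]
J_2(-2) ⊕ J_2(-2)

The characteristic polynomial is
  det(x·I − A) = x^4 + 8*x^3 + 24*x^2 + 32*x + 16 = (x + 2)^4

Eigenvalues and multiplicities (the geometric multiplicity of λ is n − rank(A − λI), which equals the number of Jordan blocks for λ):
  λ = -2: algebraic multiplicity = 4, geometric multiplicity = 2

Determining the block sizes for each eigenvalue:
  λ = -2: with am = 4 and gm = 2, the partition is not yet determined (e.g. several partitions of 4 into 2 parts exist). Let N = A − (-2)·I. Computing rank(N^1) = 2, rank(N^2) = 0; the number of blocks of size ≥ j is rank(N^{j−1}) − rank(N^j), giving [2, 2]. So we have 2 block(s) of size 2 → block sizes [2, 2]

Assembling the blocks gives a Jordan form
J =
  [-2,  1,  0,  0]
  [ 0, -2,  0,  0]
  [ 0,  0, -2,  1]
  [ 0,  0,  0, -2]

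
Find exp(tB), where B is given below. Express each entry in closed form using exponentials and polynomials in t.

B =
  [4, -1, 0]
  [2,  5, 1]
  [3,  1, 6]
e^{tB} =
  [-t^2*exp(5*t)/2 - t*exp(5*t) + exp(5*t), t^2*exp(5*t)/2 - t*exp(5*t), -t^2*exp(5*t)/2]
  [t^2*exp(5*t)/2 + 2*t*exp(5*t), -t^2*exp(5*t)/2 + exp(5*t), t^2*exp(5*t)/2 + t*exp(5*t)]
  [t^2*exp(5*t) + 3*t*exp(5*t), -t^2*exp(5*t) + t*exp(5*t), t^2*exp(5*t) + t*exp(5*t) + exp(5*t)]

Strategy: write B = P · J · P⁻¹ where J is a Jordan canonical form, so e^{tB} = P · e^{tJ} · P⁻¹, and e^{tJ} can be computed block-by-block.

B has Jordan form
J =
  [5, 1, 0]
  [0, 5, 1]
  [0, 0, 5]
(up to reordering of blocks).

Per-block formulas:
  For a 3×3 Jordan block J_3(5): exp(t · J_3(5)) = e^(5t)·(I + t·N + (t^2/2)·N^2), where N is the 3×3 nilpotent shift.

After assembling e^{tJ} and conjugating by P, we get:

e^{tB} =
  [-t^2*exp(5*t)/2 - t*exp(5*t) + exp(5*t), t^2*exp(5*t)/2 - t*exp(5*t), -t^2*exp(5*t)/2]
  [t^2*exp(5*t)/2 + 2*t*exp(5*t), -t^2*exp(5*t)/2 + exp(5*t), t^2*exp(5*t)/2 + t*exp(5*t)]
  [t^2*exp(5*t) + 3*t*exp(5*t), -t^2*exp(5*t) + t*exp(5*t), t^2*exp(5*t) + t*exp(5*t) + exp(5*t)]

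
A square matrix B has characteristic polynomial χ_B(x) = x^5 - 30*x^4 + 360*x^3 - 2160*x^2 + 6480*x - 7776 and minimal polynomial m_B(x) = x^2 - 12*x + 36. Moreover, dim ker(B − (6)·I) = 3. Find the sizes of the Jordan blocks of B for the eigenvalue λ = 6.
Block sizes for λ = 6: [2, 2, 1]

Step 1 — from the characteristic polynomial, algebraic multiplicity of λ = 6 is 5. From dim ker(B − (6)·I) = 3, there are exactly 3 Jordan blocks for λ = 6.
Step 2 — from the minimal polynomial, the factor (x − 6)^2 tells us the largest block for λ = 6 has size 2.
Step 3 — with total size 5, 3 blocks, and largest block 2, the block sizes (in nonincreasing order) are [2, 2, 1].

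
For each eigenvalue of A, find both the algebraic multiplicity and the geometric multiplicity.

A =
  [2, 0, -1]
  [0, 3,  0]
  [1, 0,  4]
λ = 3: alg = 3, geom = 2

Step 1 — factor the characteristic polynomial to read off the algebraic multiplicities:
  χ_A(x) = (x - 3)^3

Step 2 — compute geometric multiplicities via the rank-nullity identity g(λ) = n − rank(A − λI):
  rank(A − (3)·I) = 1, so dim ker(A − (3)·I) = n − 1 = 2

Summary:
  λ = 3: algebraic multiplicity = 3, geometric multiplicity = 2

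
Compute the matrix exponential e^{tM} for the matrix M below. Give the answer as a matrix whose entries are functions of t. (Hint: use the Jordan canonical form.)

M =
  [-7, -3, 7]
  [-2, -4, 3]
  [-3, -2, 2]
e^{tM} =
  [t^2*exp(-3*t)/2 - 4*t*exp(-3*t) + exp(-3*t), t^2*exp(-3*t)/2 - 3*t*exp(-3*t), -t^2*exp(-3*t) + 7*t*exp(-3*t)]
  [t^2*exp(-3*t)/2 - 2*t*exp(-3*t), t^2*exp(-3*t)/2 - t*exp(-3*t) + exp(-3*t), -t^2*exp(-3*t) + 3*t*exp(-3*t)]
  [t^2*exp(-3*t)/2 - 3*t*exp(-3*t), t^2*exp(-3*t)/2 - 2*t*exp(-3*t), -t^2*exp(-3*t) + 5*t*exp(-3*t) + exp(-3*t)]

Strategy: write M = P · J · P⁻¹ where J is a Jordan canonical form, so e^{tM} = P · e^{tJ} · P⁻¹, and e^{tJ} can be computed block-by-block.

M has Jordan form
J =
  [-3,  1,  0]
  [ 0, -3,  1]
  [ 0,  0, -3]
(up to reordering of blocks).

Per-block formulas:
  For a 3×3 Jordan block J_3(-3): exp(t · J_3(-3)) = e^(-3t)·(I + t·N + (t^2/2)·N^2), where N is the 3×3 nilpotent shift.

After assembling e^{tJ} and conjugating by P, we get:

e^{tM} =
  [t^2*exp(-3*t)/2 - 4*t*exp(-3*t) + exp(-3*t), t^2*exp(-3*t)/2 - 3*t*exp(-3*t), -t^2*exp(-3*t) + 7*t*exp(-3*t)]
  [t^2*exp(-3*t)/2 - 2*t*exp(-3*t), t^2*exp(-3*t)/2 - t*exp(-3*t) + exp(-3*t), -t^2*exp(-3*t) + 3*t*exp(-3*t)]
  [t^2*exp(-3*t)/2 - 3*t*exp(-3*t), t^2*exp(-3*t)/2 - 2*t*exp(-3*t), -t^2*exp(-3*t) + 5*t*exp(-3*t) + exp(-3*t)]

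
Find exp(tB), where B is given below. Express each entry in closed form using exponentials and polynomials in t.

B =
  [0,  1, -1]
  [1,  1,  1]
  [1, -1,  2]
e^{tB} =
  [t^2*exp(t)/2 - t*exp(t) + exp(t), t*exp(t), t^2*exp(t)/2 - t*exp(t)]
  [t*exp(t), exp(t), t*exp(t)]
  [-t^2*exp(t)/2 + t*exp(t), -t*exp(t), -t^2*exp(t)/2 + t*exp(t) + exp(t)]

Strategy: write B = P · J · P⁻¹ where J is a Jordan canonical form, so e^{tB} = P · e^{tJ} · P⁻¹, and e^{tJ} can be computed block-by-block.

B has Jordan form
J =
  [1, 1, 0]
  [0, 1, 1]
  [0, 0, 1]
(up to reordering of blocks).

Per-block formulas:
  For a 3×3 Jordan block J_3(1): exp(t · J_3(1)) = e^(1t)·(I + t·N + (t^2/2)·N^2), where N is the 3×3 nilpotent shift.

After assembling e^{tJ} and conjugating by P, we get:

e^{tB} =
  [t^2*exp(t)/2 - t*exp(t) + exp(t), t*exp(t), t^2*exp(t)/2 - t*exp(t)]
  [t*exp(t), exp(t), t*exp(t)]
  [-t^2*exp(t)/2 + t*exp(t), -t*exp(t), -t^2*exp(t)/2 + t*exp(t) + exp(t)]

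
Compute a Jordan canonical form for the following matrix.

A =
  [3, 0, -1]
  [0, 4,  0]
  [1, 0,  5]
J_2(4) ⊕ J_1(4)

The characteristic polynomial is
  det(x·I − A) = x^3 - 12*x^2 + 48*x - 64 = (x - 4)^3

Eigenvalues and multiplicities (the geometric multiplicity of λ is n − rank(A − λI), which equals the number of Jordan blocks for λ):
  λ = 4: algebraic multiplicity = 3, geometric multiplicity = 2

Determining the block sizes for each eigenvalue:
  λ = 4: 2 blocks summing to 3 forces exactly one block of size 2 and the rest size 1 → block sizes [2, 1]

Assembling the blocks gives a Jordan form
J =
  [4, 1, 0]
  [0, 4, 0]
  [0, 0, 4]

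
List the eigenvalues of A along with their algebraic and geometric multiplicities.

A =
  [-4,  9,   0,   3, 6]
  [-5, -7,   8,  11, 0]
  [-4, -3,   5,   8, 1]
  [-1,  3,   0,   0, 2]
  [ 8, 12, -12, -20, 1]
λ = -1: alg = 5, geom = 2

Step 1 — factor the characteristic polynomial to read off the algebraic multiplicities:
  χ_A(x) = (x + 1)^5

Step 2 — compute geometric multiplicities via the rank-nullity identity g(λ) = n − rank(A − λI):
  rank(A − (-1)·I) = 3, so dim ker(A − (-1)·I) = n − 3 = 2

Summary:
  λ = -1: algebraic multiplicity = 5, geometric multiplicity = 2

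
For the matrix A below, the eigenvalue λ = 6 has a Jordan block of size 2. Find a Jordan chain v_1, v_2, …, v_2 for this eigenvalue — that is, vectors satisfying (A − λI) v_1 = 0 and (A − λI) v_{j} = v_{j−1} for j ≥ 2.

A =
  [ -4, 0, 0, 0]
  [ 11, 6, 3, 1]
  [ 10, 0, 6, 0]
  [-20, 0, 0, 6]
A Jordan chain for λ = 6 of length 2:
v_1 = (0, 3, 0, 0)ᵀ
v_2 = (0, 0, 1, 0)ᵀ

Let N = A − (6)·I. We want v_2 with N^2 v_2 = 0 but N^1 v_2 ≠ 0; then v_{j-1} := N · v_j for j = 2, …, 2.

Pick v_2 = (0, 0, 1, 0)ᵀ.
Then v_1 = N · v_2 = (0, 3, 0, 0)ᵀ.

Sanity check: (A − (6)·I) v_1 = (0, 0, 0, 0)ᵀ = 0. ✓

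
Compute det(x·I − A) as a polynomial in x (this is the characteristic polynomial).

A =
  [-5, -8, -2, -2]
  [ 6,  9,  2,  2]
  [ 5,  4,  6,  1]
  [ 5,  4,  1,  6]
x^4 - 16*x^3 + 90*x^2 - 200*x + 125

Expanding det(x·I − A) (e.g. by cofactor expansion or by noting that A is similar to its Jordan form J, which has the same characteristic polynomial as A) gives
  χ_A(x) = x^4 - 16*x^3 + 90*x^2 - 200*x + 125
which factors as (x - 5)^3*(x - 1). The eigenvalues (with algebraic multiplicities) are λ = 1 with multiplicity 1, λ = 5 with multiplicity 3.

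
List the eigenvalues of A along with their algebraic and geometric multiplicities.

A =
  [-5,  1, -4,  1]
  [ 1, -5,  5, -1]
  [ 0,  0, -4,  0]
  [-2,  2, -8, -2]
λ = -4: alg = 4, geom = 2

Step 1 — factor the characteristic polynomial to read off the algebraic multiplicities:
  χ_A(x) = (x + 4)^4

Step 2 — compute geometric multiplicities via the rank-nullity identity g(λ) = n − rank(A − λI):
  rank(A − (-4)·I) = 2, so dim ker(A − (-4)·I) = n − 2 = 2

Summary:
  λ = -4: algebraic multiplicity = 4, geometric multiplicity = 2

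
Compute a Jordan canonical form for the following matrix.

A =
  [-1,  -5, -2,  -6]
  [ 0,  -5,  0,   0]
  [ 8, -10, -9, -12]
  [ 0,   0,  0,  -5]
J_2(-5) ⊕ J_1(-5) ⊕ J_1(-5)

The characteristic polynomial is
  det(x·I − A) = x^4 + 20*x^3 + 150*x^2 + 500*x + 625 = (x + 5)^4

Eigenvalues and multiplicities (the geometric multiplicity of λ is n − rank(A − λI), which equals the number of Jordan blocks for λ):
  λ = -5: algebraic multiplicity = 4, geometric multiplicity = 3

Determining the block sizes for each eigenvalue:
  λ = -5: 3 blocks summing to 4 forces exactly one block of size 2 and the rest size 1 → block sizes [2, 1, 1]

Assembling the blocks gives a Jordan form
J =
  [-5,  1,  0,  0]
  [ 0, -5,  0,  0]
  [ 0,  0, -5,  0]
  [ 0,  0,  0, -5]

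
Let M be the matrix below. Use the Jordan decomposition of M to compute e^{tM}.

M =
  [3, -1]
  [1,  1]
e^{tM} =
  [t*exp(2*t) + exp(2*t), -t*exp(2*t)]
  [t*exp(2*t), -t*exp(2*t) + exp(2*t)]

Strategy: write M = P · J · P⁻¹ where J is a Jordan canonical form, so e^{tM} = P · e^{tJ} · P⁻¹, and e^{tJ} can be computed block-by-block.

M has Jordan form
J =
  [2, 1]
  [0, 2]
(up to reordering of blocks).

Per-block formulas:
  For a 2×2 Jordan block J_2(2): exp(t · J_2(2)) = e^(2t)·(I + t·N), where N is the 2×2 nilpotent shift.

After assembling e^{tJ} and conjugating by P, we get:

e^{tM} =
  [t*exp(2*t) + exp(2*t), -t*exp(2*t)]
  [t*exp(2*t), -t*exp(2*t) + exp(2*t)]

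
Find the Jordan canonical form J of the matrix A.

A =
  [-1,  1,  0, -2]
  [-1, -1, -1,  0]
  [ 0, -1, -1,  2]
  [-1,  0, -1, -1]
J_3(-1) ⊕ J_1(-1)

The characteristic polynomial is
  det(x·I − A) = x^4 + 4*x^3 + 6*x^2 + 4*x + 1 = (x + 1)^4

Eigenvalues and multiplicities (the geometric multiplicity of λ is n − rank(A − λI), which equals the number of Jordan blocks for λ):
  λ = -1: algebraic multiplicity = 4, geometric multiplicity = 2

Determining the block sizes for each eigenvalue:
  λ = -1: with am = 4 and gm = 2, the partition is not yet determined (e.g. several partitions of 4 into 2 parts exist). Let N = A − (-1)·I. Computing rank(N^1) = 2, rank(N^2) = 1, rank(N^3) = 0; the number of blocks of size ≥ j is rank(N^{j−1}) − rank(N^j), giving [2, 1, 1]. So we have 1 block(s) of size 3, 1 block(s) of size 1 → block sizes [3, 1]

Assembling the blocks gives a Jordan form
J =
  [-1,  1,  0,  0]
  [ 0, -1,  1,  0]
  [ 0,  0, -1,  0]
  [ 0,  0,  0, -1]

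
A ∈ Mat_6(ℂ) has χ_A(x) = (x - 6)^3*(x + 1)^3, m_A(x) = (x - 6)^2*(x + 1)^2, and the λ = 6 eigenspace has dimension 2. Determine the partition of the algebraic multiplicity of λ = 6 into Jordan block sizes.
Block sizes for λ = 6: [2, 1]

Step 1 — from the characteristic polynomial, algebraic multiplicity of λ = 6 is 3. From dim ker(A − (6)·I) = 2, there are exactly 2 Jordan blocks for λ = 6.
Step 2 — from the minimal polynomial, the factor (x − 6)^2 tells us the largest block for λ = 6 has size 2.
Step 3 — with total size 3, 2 blocks, and largest block 2, the block sizes (in nonincreasing order) are [2, 1].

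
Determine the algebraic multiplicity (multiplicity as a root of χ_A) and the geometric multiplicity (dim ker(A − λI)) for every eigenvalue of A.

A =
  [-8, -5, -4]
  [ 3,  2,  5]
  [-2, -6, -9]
λ = -5: alg = 3, geom = 1

Step 1 — factor the characteristic polynomial to read off the algebraic multiplicities:
  χ_A(x) = (x + 5)^3

Step 2 — compute geometric multiplicities via the rank-nullity identity g(λ) = n − rank(A − λI):
  rank(A − (-5)·I) = 2, so dim ker(A − (-5)·I) = n − 2 = 1

Summary:
  λ = -5: algebraic multiplicity = 3, geometric multiplicity = 1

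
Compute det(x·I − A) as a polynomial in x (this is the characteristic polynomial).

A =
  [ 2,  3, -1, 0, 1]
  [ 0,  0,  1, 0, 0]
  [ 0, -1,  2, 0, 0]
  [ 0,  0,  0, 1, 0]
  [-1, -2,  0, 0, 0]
x^5 - 5*x^4 + 10*x^3 - 10*x^2 + 5*x - 1

Expanding det(x·I − A) (e.g. by cofactor expansion or by noting that A is similar to its Jordan form J, which has the same characteristic polynomial as A) gives
  χ_A(x) = x^5 - 5*x^4 + 10*x^3 - 10*x^2 + 5*x - 1
which factors as (x - 1)^5. The eigenvalues (with algebraic multiplicities) are λ = 1 with multiplicity 5.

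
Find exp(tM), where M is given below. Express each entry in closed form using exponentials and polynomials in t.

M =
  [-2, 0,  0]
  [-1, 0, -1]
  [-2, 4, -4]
e^{tM} =
  [exp(-2*t), 0, 0]
  [-t*exp(-2*t), 2*t*exp(-2*t) + exp(-2*t), -t*exp(-2*t)]
  [-2*t*exp(-2*t), 4*t*exp(-2*t), -2*t*exp(-2*t) + exp(-2*t)]

Strategy: write M = P · J · P⁻¹ where J is a Jordan canonical form, so e^{tM} = P · e^{tJ} · P⁻¹, and e^{tJ} can be computed block-by-block.

M has Jordan form
J =
  [-2,  1,  0]
  [ 0, -2,  0]
  [ 0,  0, -2]
(up to reordering of blocks).

Per-block formulas:
  For a 1×1 block at λ = -2: exp(t · [-2]) = [e^(-2t)].
  For a 2×2 Jordan block J_2(-2): exp(t · J_2(-2)) = e^(-2t)·(I + t·N), where N is the 2×2 nilpotent shift.

After assembling e^{tJ} and conjugating by P, we get:

e^{tM} =
  [exp(-2*t), 0, 0]
  [-t*exp(-2*t), 2*t*exp(-2*t) + exp(-2*t), -t*exp(-2*t)]
  [-2*t*exp(-2*t), 4*t*exp(-2*t), -2*t*exp(-2*t) + exp(-2*t)]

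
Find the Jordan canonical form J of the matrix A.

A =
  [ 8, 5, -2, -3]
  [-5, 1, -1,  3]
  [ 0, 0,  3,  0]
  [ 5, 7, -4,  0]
J_3(3) ⊕ J_1(3)

The characteristic polynomial is
  det(x·I − A) = x^4 - 12*x^3 + 54*x^2 - 108*x + 81 = (x - 3)^4

Eigenvalues and multiplicities (the geometric multiplicity of λ is n − rank(A − λI), which equals the number of Jordan blocks for λ):
  λ = 3: algebraic multiplicity = 4, geometric multiplicity = 2

Determining the block sizes for each eigenvalue:
  λ = 3: with am = 4 and gm = 2, the partition is not yet determined (e.g. several partitions of 4 into 2 parts exist). Let N = A − (3)·I. Computing rank(N^1) = 2, rank(N^2) = 1, rank(N^3) = 0; the number of blocks of size ≥ j is rank(N^{j−1}) − rank(N^j), giving [2, 1, 1]. So we have 1 block(s) of size 3, 1 block(s) of size 1 → block sizes [3, 1]

Assembling the blocks gives a Jordan form
J =
  [3, 1, 0, 0]
  [0, 3, 1, 0]
  [0, 0, 3, 0]
  [0, 0, 0, 3]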